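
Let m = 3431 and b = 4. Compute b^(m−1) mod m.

1756

4^1 ≡ 4 (mod 3431)
4^2 ≡ 4^2 = 16 ≡ 16 (mod 3431)
4^4 ≡ 16^2 = 256 ≡ 256 (mod 3431)
4^8 ≡ 256^2 = 65536 ≡ 347 (mod 3431)
4^16 ≡ 347^2 = 120409 ≡ 324 (mod 3431)
4^32 ≡ 324^2 = 104976 ≡ 2046 (mod 3431)
4^64 ≡ 2046^2 = 4186116 ≡ 296 (mod 3431)
4^128 ≡ 296^2 = 87616 ≡ 1841 (mod 3431)
4^256 ≡ 1841^2 = 3389281 ≡ 2884 (mod 3431)
4^512 ≡ 2884^2 = 8317456 ≡ 712 (mod 3431)
4^1024 ≡ 712^2 = 506944 ≡ 2587 (mod 3431)
4^2048 ≡ 2587^2 = 6692569 ≡ 2119 (mod 3431)
3430 = 2048 + 1024 + 256 + 64 + 32 + 4 + 2 in binary powers of 2.
So 4^3430 ≡ 2119 · 2587 · 2884 · 296 · 2046 · 256 · 16 ≡ 1756 (mod 3431).
Since 1756 ≠ 1, base 4 is a Fermat witness: 3431 is composite.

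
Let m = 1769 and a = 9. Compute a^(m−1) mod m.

9^1 ≡ 9 (mod 1769)
9^2 ≡ 9^2 = 81 ≡ 81 (mod 1769)
9^4 ≡ 81^2 = 6561 ≡ 1254 (mod 1769)
9^8 ≡ 1254^2 = 1572516 ≡ 1644 (mod 1769)
9^16 ≡ 1644^2 = 2702736 ≡ 1473 (mod 1769)
9^32 ≡ 1473^2 = 2169729 ≡ 935 (mod 1769)
9^64 ≡ 935^2 = 874225 ≡ 339 (mod 1769)
9^128 ≡ 339^2 = 114921 ≡ 1705 (mod 1769)
9^256 ≡ 1705^2 = 2907025 ≡ 558 (mod 1769)
9^512 ≡ 558^2 = 311364 ≡ 20 (mod 1769)
9^1024 ≡ 20^2 = 400 ≡ 400 (mod 1769)
1768 = 1024 + 512 + 128 + 64 + 32 + 8 in binary powers of 2.
So 9^1768 ≡ 400 · 20 · 1705 · 339 · 935 · 1644 ≡ 790 (mod 1769).
Since 790 ≠ 1, base 9 is a Fermat witness: 1769 is composite.

790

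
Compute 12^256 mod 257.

1

12^1 ≡ 12 (mod 257)
12^2 ≡ 12^2 = 144 ≡ 144 (mod 257)
12^4 ≡ 144^2 = 20736 ≡ 176 (mod 257)
12^8 ≡ 176^2 = 30976 ≡ 136 (mod 257)
12^16 ≡ 136^2 = 18496 ≡ 249 (mod 257)
12^32 ≡ 249^2 = 62001 ≡ 64 (mod 257)
12^64 ≡ 64^2 = 4096 ≡ 241 (mod 257)
12^128 ≡ 241^2 = 58081 ≡ 256 (mod 257)
12^256 ≡ 256^2 = 65536 ≡ 1 (mod 257)
256 = 256 in binary powers of 2.
So 12^256 ≡ 1 ≡ 1 (mod 257).
Since the result is 1, base 12 gives no evidence that 257 is composite.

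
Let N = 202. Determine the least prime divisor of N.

202 is even: 2 divides it.

2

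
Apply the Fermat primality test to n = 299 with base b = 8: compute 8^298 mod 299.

8^1 ≡ 8 (mod 299)
8^2 ≡ 8^2 = 64 ≡ 64 (mod 299)
8^4 ≡ 64^2 = 4096 ≡ 209 (mod 299)
8^8 ≡ 209^2 = 43681 ≡ 27 (mod 299)
8^16 ≡ 27^2 = 729 ≡ 131 (mod 299)
8^32 ≡ 131^2 = 17161 ≡ 118 (mod 299)
8^64 ≡ 118^2 = 13924 ≡ 170 (mod 299)
8^128 ≡ 170^2 = 28900 ≡ 196 (mod 299)
8^256 ≡ 196^2 = 38416 ≡ 144 (mod 299)
298 = 256 + 32 + 8 + 2 in binary powers of 2.
So 8^298 ≡ 144 · 118 · 27 · 64 ≡ 77 (mod 299).
Since 77 ≠ 1, base 8 is a Fermat witness: 299 is composite.

77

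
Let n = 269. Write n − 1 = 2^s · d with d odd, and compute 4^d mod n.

269 − 1 = 268 = 2^2 · 67, so d = 67.
4^1 ≡ 4 (mod 269)
4^2 ≡ 4^2 = 16 ≡ 16 (mod 269)
4^4 ≡ 16^2 = 256 ≡ 256 (mod 269)
4^8 ≡ 256^2 = 65536 ≡ 169 (mod 269)
4^16 ≡ 169^2 = 28561 ≡ 47 (mod 269)
4^32 ≡ 47^2 = 2209 ≡ 57 (mod 269)
4^64 ≡ 57^2 = 3249 ≡ 21 (mod 269)
67 = 64 + 2 + 1 in binary powers of 2.
So 4^67 ≡ 21 · 16 · 4 ≡ 268 (mod 269).
Since 4^d ≡ 268 (mod 269), base 4 does not prove 269 composite.

268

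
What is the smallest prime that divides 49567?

7

49567 is odd.
Digit sum 31, not divisible by 3.
Ends in 7: not divisible by 5.
7: 49567 = 7·7081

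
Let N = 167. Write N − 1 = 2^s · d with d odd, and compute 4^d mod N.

1

167 − 1 = 166 = 2^1 · 83, so d = 83.
4^1 ≡ 4 (mod 167)
4^2 ≡ 4^2 = 16 ≡ 16 (mod 167)
4^4 ≡ 16^2 = 256 ≡ 89 (mod 167)
4^8 ≡ 89^2 = 7921 ≡ 72 (mod 167)
4^16 ≡ 72^2 = 5184 ≡ 7 (mod 167)
4^32 ≡ 7^2 = 49 ≡ 49 (mod 167)
4^64 ≡ 49^2 = 2401 ≡ 63 (mod 167)
83 = 64 + 16 + 2 + 1 in binary powers of 2.
So 4^83 ≡ 63 · 7 · 16 · 4 ≡ 1 (mod 167).
Since 4^d ≡ 1 (mod 167), base 4 does not prove 167 composite.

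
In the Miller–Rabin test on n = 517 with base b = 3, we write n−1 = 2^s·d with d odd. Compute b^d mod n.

517 − 1 = 516 = 2^2 · 129, so d = 129.
3^1 ≡ 3 (mod 517)
3^2 ≡ 3^2 = 9 ≡ 9 (mod 517)
3^4 ≡ 9^2 = 81 ≡ 81 (mod 517)
3^8 ≡ 81^2 = 6561 ≡ 357 (mod 517)
3^16 ≡ 357^2 = 127449 ≡ 267 (mod 517)
3^32 ≡ 267^2 = 71289 ≡ 460 (mod 517)
3^64 ≡ 460^2 = 211600 ≡ 147 (mod 517)
3^128 ≡ 147^2 = 21609 ≡ 412 (mod 517)
129 = 128 + 1 in binary powers of 2.
So 3^129 ≡ 412 · 3 ≡ 202 (mod 517).
Squaring chain: 202 → 478; never reaches −1, so base 3 is a Miller–Rabin witness that 517 is composite.

202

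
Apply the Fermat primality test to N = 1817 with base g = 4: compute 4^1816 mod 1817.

901

4^1 ≡ 4 (mod 1817)
4^2 ≡ 4^2 = 16 ≡ 16 (mod 1817)
4^4 ≡ 16^2 = 256 ≡ 256 (mod 1817)
4^8 ≡ 256^2 = 65536 ≡ 124 (mod 1817)
4^16 ≡ 124^2 = 15376 ≡ 840 (mod 1817)
4^32 ≡ 840^2 = 705600 ≡ 604 (mod 1817)
4^64 ≡ 604^2 = 364816 ≡ 1416 (mod 1817)
4^128 ≡ 1416^2 = 2005056 ≡ 905 (mod 1817)
4^256 ≡ 905^2 = 819025 ≡ 1375 (mod 1817)
4^512 ≡ 1375^2 = 1890625 ≡ 945 (mod 1817)
4^1024 ≡ 945^2 = 893025 ≡ 878 (mod 1817)
1816 = 1024 + 512 + 256 + 16 + 8 in binary powers of 2.
So 4^1816 ≡ 878 · 945 · 1375 · 840 · 124 ≡ 901 (mod 1817).
Since 901 ≠ 1, base 4 is a Fermat witness: 1817 is composite.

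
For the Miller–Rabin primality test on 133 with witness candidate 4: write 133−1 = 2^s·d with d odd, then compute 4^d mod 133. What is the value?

106

133 − 1 = 132 = 2^2 · 33, so d = 33.
4^1 ≡ 4 (mod 133)
4^2 ≡ 4^2 = 16 ≡ 16 (mod 133)
4^4 ≡ 16^2 = 256 ≡ 123 (mod 133)
4^8 ≡ 123^2 = 15129 ≡ 100 (mod 133)
4^16 ≡ 100^2 = 10000 ≡ 25 (mod 133)
4^32 ≡ 25^2 = 625 ≡ 93 (mod 133)
33 = 32 + 1 in binary powers of 2.
So 4^33 ≡ 93 · 4 ≡ 106 (mod 133).
Squaring chain: 106 → 64; never reaches −1, so base 4 is a Miller–Rabin witness that 133 is composite.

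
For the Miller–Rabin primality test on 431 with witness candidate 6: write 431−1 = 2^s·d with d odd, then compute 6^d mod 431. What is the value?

1

431 − 1 = 430 = 2^1 · 215, so d = 215.
6^1 ≡ 6 (mod 431)
6^2 ≡ 6^2 = 36 ≡ 36 (mod 431)
6^4 ≡ 36^2 = 1296 ≡ 3 (mod 431)
6^8 ≡ 3^2 = 9 ≡ 9 (mod 431)
6^16 ≡ 9^2 = 81 ≡ 81 (mod 431)
6^32 ≡ 81^2 = 6561 ≡ 96 (mod 431)
6^64 ≡ 96^2 = 9216 ≡ 165 (mod 431)
6^128 ≡ 165^2 = 27225 ≡ 72 (mod 431)
215 = 128 + 64 + 16 + 4 + 2 + 1 in binary powers of 2.
So 6^215 ≡ 72 · 165 · 81 · 3 · 36 · 6 ≡ 1 (mod 431).
Since 6^d ≡ 1 (mod 431), base 6 does not prove 431 composite.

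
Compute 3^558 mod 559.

391

3^1 ≡ 3 (mod 559)
3^2 ≡ 3^2 = 9 ≡ 9 (mod 559)
3^4 ≡ 9^2 = 81 ≡ 81 (mod 559)
3^8 ≡ 81^2 = 6561 ≡ 412 (mod 559)
3^16 ≡ 412^2 = 169744 ≡ 367 (mod 559)
3^32 ≡ 367^2 = 134689 ≡ 529 (mod 559)
3^64 ≡ 529^2 = 279841 ≡ 341 (mod 559)
3^128 ≡ 341^2 = 116281 ≡ 9 (mod 559)
3^256 ≡ 9^2 = 81 ≡ 81 (mod 559)
3^512 ≡ 81^2 = 6561 ≡ 412 (mod 559)
558 = 512 + 32 + 8 + 4 + 2 in binary powers of 2.
So 3^558 ≡ 412 · 529 · 412 · 81 · 9 ≡ 391 (mod 559).
Since 391 ≠ 1, base 3 is a Fermat witness: 559 is composite.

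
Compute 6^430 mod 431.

6^1 ≡ 6 (mod 431)
6^2 ≡ 6^2 = 36 ≡ 36 (mod 431)
6^4 ≡ 36^2 = 1296 ≡ 3 (mod 431)
6^8 ≡ 3^2 = 9 ≡ 9 (mod 431)
6^16 ≡ 9^2 = 81 ≡ 81 (mod 431)
6^32 ≡ 81^2 = 6561 ≡ 96 (mod 431)
6^64 ≡ 96^2 = 9216 ≡ 165 (mod 431)
6^128 ≡ 165^2 = 27225 ≡ 72 (mod 431)
6^256 ≡ 72^2 = 5184 ≡ 12 (mod 431)
430 = 256 + 128 + 32 + 8 + 4 + 2 in binary powers of 2.
So 6^430 ≡ 12 · 72 · 96 · 9 · 3 · 36 ≡ 1 (mod 431).
Since the result is 1, base 6 gives no evidence that 431 is composite.

1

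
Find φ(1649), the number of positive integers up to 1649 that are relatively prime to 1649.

Factor: 1649 = 17 · 97.
φ(1649) = (17−1) · (97−1) = 16 · 96 = 1536.

1536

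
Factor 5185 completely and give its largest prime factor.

61

5185 = 5 · 1037
1037 = 17 · 61
61 is prime.
So 5185 = 5 · 17 · 61; the largest prime factor is 61.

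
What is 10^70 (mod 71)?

10^1 ≡ 10 (mod 71)
10^2 ≡ 10^2 = 100 ≡ 29 (mod 71)
10^4 ≡ 29^2 = 841 ≡ 60 (mod 71)
10^8 ≡ 60^2 = 3600 ≡ 50 (mod 71)
10^16 ≡ 50^2 = 2500 ≡ 15 (mod 71)
10^32 ≡ 15^2 = 225 ≡ 12 (mod 71)
10^64 ≡ 12^2 = 144 ≡ 2 (mod 71)
70 = 64 + 4 + 2 in binary powers of 2.
So 10^70 ≡ 2 · 60 · 29 ≡ 1 (mod 71).
Since the result is 1, base 10 gives no evidence that 71 is composite.

1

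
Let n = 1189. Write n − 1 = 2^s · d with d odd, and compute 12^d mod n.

157

1189 − 1 = 1188 = 2^2 · 297, so d = 297.
12^1 ≡ 12 (mod 1189)
12^2 ≡ 12^2 = 144 ≡ 144 (mod 1189)
12^4 ≡ 144^2 = 20736 ≡ 523 (mod 1189)
12^8 ≡ 523^2 = 273529 ≡ 59 (mod 1189)
12^16 ≡ 59^2 = 3481 ≡ 1103 (mod 1189)
12^32 ≡ 1103^2 = 1216609 ≡ 262 (mod 1189)
12^64 ≡ 262^2 = 68644 ≡ 871 (mod 1189)
12^128 ≡ 871^2 = 758641 ≡ 59 (mod 1189)
12^256 ≡ 59^2 = 3481 ≡ 1103 (mod 1189)
297 = 256 + 32 + 8 + 1 in binary powers of 2.
So 12^297 ≡ 1103 · 262 · 59 · 12 ≡ 157 (mod 1189).
Squaring chain: 157 → 869; never reaches −1, so base 12 is a Miller–Rabin witness that 1189 is composite.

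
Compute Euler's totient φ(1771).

Factor: 1771 = 7 · 11 · 23.
φ(1771) = (7−1) · (11−1) · (23−1) = 6 · 10 · 22 = 1320.

1320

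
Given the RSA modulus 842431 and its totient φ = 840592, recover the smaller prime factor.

857

φ(n) = (p−1)(q−1) = n − (p+q) + 1, so p + q = 842431 − 840592 + 1 = 1840.
p and q are the roots of t² − 1840t + 842431 = 0.
Discriminant: 1840² − 4·842431 = 3385600 − 3369724 = 15876; √15876 = 126.
q = (1840 − 126)/2 = 857, p = (1840 + 126)/2 = 983.
Check: 857 · 983 = 842431.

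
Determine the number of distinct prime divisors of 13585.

13585 = 5 · 2717
2717 = 11 · 247
247 = 13 · 19
13585 = 5 · 11 · 13 · 19, which has 4 distinct prime factors.

4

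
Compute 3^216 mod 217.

3^1 ≡ 3 (mod 217)
3^2 ≡ 3^2 = 9 ≡ 9 (mod 217)
3^4 ≡ 9^2 = 81 ≡ 81 (mod 217)
3^8 ≡ 81^2 = 6561 ≡ 51 (mod 217)
3^16 ≡ 51^2 = 2601 ≡ 214 (mod 217)
3^32 ≡ 214^2 = 45796 ≡ 9 (mod 217)
3^64 ≡ 9^2 = 81 ≡ 81 (mod 217)
3^128 ≡ 81^2 = 6561 ≡ 51 (mod 217)
216 = 128 + 64 + 16 + 8 in binary powers of 2.
So 3^216 ≡ 51 · 81 · 214 · 51 ≡ 78 (mod 217).
Since 78 ≠ 1, base 3 is a Fermat witness: 217 is composite.

78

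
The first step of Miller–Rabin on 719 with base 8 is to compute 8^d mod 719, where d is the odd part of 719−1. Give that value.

719 − 1 = 718 = 2^1 · 359, so d = 359.
8^1 ≡ 8 (mod 719)
8^2 ≡ 8^2 = 64 ≡ 64 (mod 719)
8^4 ≡ 64^2 = 4096 ≡ 501 (mod 719)
8^8 ≡ 501^2 = 251001 ≡ 70 (mod 719)
8^16 ≡ 70^2 = 4900 ≡ 586 (mod 719)
8^32 ≡ 586^2 = 343396 ≡ 433 (mod 719)
8^64 ≡ 433^2 = 187489 ≡ 549 (mod 719)
8^128 ≡ 549^2 = 301401 ≡ 140 (mod 719)
8^256 ≡ 140^2 = 19600 ≡ 187 (mod 719)
359 = 256 + 64 + 32 + 4 + 2 + 1 in binary powers of 2.
So 8^359 ≡ 187 · 549 · 433 · 501 · 64 · 8 ≡ 1 (mod 719).
Since 8^d ≡ 1 (mod 719), base 8 does not prove 719 composite.

1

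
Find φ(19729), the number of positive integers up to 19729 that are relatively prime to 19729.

Factor: 19729 = 109 · 181.
φ(19729) = (109−1) · (181−1) = 108 · 180 = 19440.

19440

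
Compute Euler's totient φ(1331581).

Factor: 1331581 = 43 · 173 · 179.
φ(1331581) = (43−1) · (173−1) · (179−1) = 42 · 172 · 178 = 1285872.

1285872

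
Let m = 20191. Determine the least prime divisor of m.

61

20191 is odd.
Digit sum 13, not divisible by 3.
Ends in 1: not divisible by 5.
7: 20191 = 7·2884 + 3
11: 20191 = 11·1835 + 6
13: 20191 = 13·1553 + 2
17: 20191 = 17·1187 + 12
19: 20191 = 19·1062 + 13
23: 20191 = 23·877 + 20
29: 20191 = 29·696 + 7
31: 20191 = 31·651 + 10
37: 20191 = 37·545 + 26
41: 20191 = 41·492 + 19
43: 20191 = 43·469 + 24
47: 20191 = 47·429 + 28
53: 20191 = 53·380 + 51
59: 20191 = 59·342 + 13
61: 20191 = 61·331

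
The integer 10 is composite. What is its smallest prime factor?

2

10 is even: 2 divides it.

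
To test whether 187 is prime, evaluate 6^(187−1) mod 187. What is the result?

49

6^1 ≡ 6 (mod 187)
6^2 ≡ 6^2 = 36 ≡ 36 (mod 187)
6^4 ≡ 36^2 = 1296 ≡ 174 (mod 187)
6^8 ≡ 174^2 = 30276 ≡ 169 (mod 187)
6^16 ≡ 169^2 = 28561 ≡ 137 (mod 187)
6^32 ≡ 137^2 = 18769 ≡ 69 (mod 187)
6^64 ≡ 69^2 = 4761 ≡ 86 (mod 187)
6^128 ≡ 86^2 = 7396 ≡ 103 (mod 187)
186 = 128 + 32 + 16 + 8 + 2 in binary powers of 2.
So 6^186 ≡ 103 · 69 · 137 · 169 · 36 ≡ 49 (mod 187).
Since 49 ≠ 1, base 6 is a Fermat witness: 187 is composite.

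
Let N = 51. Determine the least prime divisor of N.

3

51 is odd.
Digit sum 6, divisible by 3.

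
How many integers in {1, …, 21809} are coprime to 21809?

Factor: 21809 = 113 · 193.
φ(21809) = (113−1) · (193−1) = 112 · 192 = 21504.

21504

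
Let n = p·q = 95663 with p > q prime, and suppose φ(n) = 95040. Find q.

φ(n) = (p−1)(q−1) = n − (p+q) + 1, so p + q = 95663 − 95040 + 1 = 624.
p and q are the roots of t² − 624t + 95663 = 0.
Discriminant: 624² − 4·95663 = 389376 − 382652 = 6724; √6724 = 82.
q = (624 − 82)/2 = 271, p = (624 + 82)/2 = 353.
Check: 271 · 353 = 95663.

271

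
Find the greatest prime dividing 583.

583 = 11 · 53
53 is prime.
So 583 = 11 · 53; the largest prime factor is 53.

53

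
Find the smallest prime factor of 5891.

5891 is odd.
Digit sum 23, not divisible by 3.
Ends in 1: not divisible by 5.
7: 5891 = 7·841 + 4
11: 5891 = 11·535 + 6
13: 5891 = 13·453 + 2
17: 5891 = 17·346 + 9
19: 5891 = 19·310 + 1
23: 5891 = 23·256 + 3
29: 5891 = 29·203 + 4
31: 5891 = 31·190 + 1
37: 5891 = 37·159 + 8
41: 5891 = 41·143 + 28
43: 5891 = 43·137

43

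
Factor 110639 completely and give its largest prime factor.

110639 = 31 · 3569
3569 = 43 · 83
83 is prime.
So 110639 = 31 · 43 · 83; the largest prime factor is 83.

83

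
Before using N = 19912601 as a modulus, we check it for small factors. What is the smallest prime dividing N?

19912601 is odd.
Digit sum 29, not divisible by 3.
Ends in 1: not divisible by 5.
7: 19912601 = 7·2844657 + 2
11: 19912601 = 11·1810236 + 5
13: 19912601 = 13·1531738 + 7
17: 19912601 = 17·1171329 + 8
19: 19912601 = 19·1048031 + 12
23: 19912601 = 23·865765 + 6
29: 19912601 = 29·686641 + 12
31: 19912601 = 31·642341 + 30
37: 19912601 = 37·538178 + 15
41: 19912601 = 41·485673 + 8
43: 19912601 = 43·463083 + 32
47: 19912601 = 47·423672 + 17
53: 19912601 = 53·375709 + 24
59: 19912601 = 59·337501 + 42
61: 19912601 = 61·326436 + 5
67: 19912601 = 67·297203

67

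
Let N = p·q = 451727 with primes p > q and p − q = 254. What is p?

811

Since p = q + 254, we have 451727 = q(q + 254), so q² + 254q − 451727 = 0.
Discriminant: 254² + 4·451727 = 64516 + 1806908 = 1871424; √1871424 = 1368.
q = (−254 + 1368)/2 = 557, and p = q + 254 = 811.
Check: 557 · 811 = 451727.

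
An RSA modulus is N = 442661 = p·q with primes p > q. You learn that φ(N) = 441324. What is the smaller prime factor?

φ(n) = (p−1)(q−1) = n − (p+q) + 1, so p + q = 442661 − 441324 + 1 = 1338.
p and q are the roots of t² − 1338t + 442661 = 0.
Discriminant: 1338² − 4·442661 = 1790244 − 1770644 = 19600; √19600 = 140.
q = (1338 − 140)/2 = 599, p = (1338 + 140)/2 = 739.
Check: 599 · 739 = 442661.

599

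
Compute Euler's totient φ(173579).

146880

Factor: 173579 = 7 · 137 · 181.
φ(173579) = (7−1) · (137−1) · (181−1) = 6 · 136 · 180 = 146880.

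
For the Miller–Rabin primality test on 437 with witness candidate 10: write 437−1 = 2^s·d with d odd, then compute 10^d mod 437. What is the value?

437 − 1 = 436 = 2^2 · 109, so d = 109.
10^1 ≡ 10 (mod 437)
10^2 ≡ 10^2 = 100 ≡ 100 (mod 437)
10^4 ≡ 100^2 = 10000 ≡ 386 (mod 437)
10^8 ≡ 386^2 = 148996 ≡ 416 (mod 437)
10^16 ≡ 416^2 = 173056 ≡ 4 (mod 437)
10^32 ≡ 4^2 = 16 ≡ 16 (mod 437)
10^64 ≡ 16^2 = 256 ≡ 256 (mod 437)
109 = 64 + 32 + 8 + 4 + 1 in binary powers of 2.
So 10^109 ≡ 256 · 16 · 416 · 386 · 10 ≡ 352 (mod 437).
Squaring chain: 352 → 233; never reaches −1, so base 10 is a Miller–Rabin witness that 437 is composite.

352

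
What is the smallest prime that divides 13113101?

53

13113101 is odd.
Digit sum 11, not divisible by 3.
Ends in 1: not divisible by 5.
7: 13113101 = 7·1873300 + 1
11: 13113101 = 11·1192100 + 1
13: 13113101 = 13·1008700 + 1
17: 13113101 = 17·771358 + 15
19: 13113101 = 19·690163 + 4
23: 13113101 = 23·570134 + 19
29: 13113101 = 29·452175 + 26
31: 13113101 = 31·423003 + 8
37: 13113101 = 37·354408 + 5
41: 13113101 = 41·319831 + 30
43: 13113101 = 43·304955 + 36
47: 13113101 = 47·279002 + 7
53: 13113101 = 53·247417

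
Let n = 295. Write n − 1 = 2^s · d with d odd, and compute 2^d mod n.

295 − 1 = 294 = 2^1 · 147, so d = 147.
2^1 ≡ 2 (mod 295)
2^2 ≡ 2^2 = 4 ≡ 4 (mod 295)
2^4 ≡ 4^2 = 16 ≡ 16 (mod 295)
2^8 ≡ 16^2 = 256 ≡ 256 (mod 295)
2^16 ≡ 256^2 = 65536 ≡ 46 (mod 295)
2^32 ≡ 46^2 = 2116 ≡ 51 (mod 295)
2^64 ≡ 51^2 = 2601 ≡ 241 (mod 295)
2^128 ≡ 241^2 = 58081 ≡ 261 (mod 295)
147 = 128 + 16 + 2 + 1 in binary powers of 2.
So 2^147 ≡ 261 · 46 · 4 · 2 ≡ 173 (mod 295).
Squaring chain: 173; never reaches −1, so base 2 is a Miller–Rabin witness that 295 is composite.

173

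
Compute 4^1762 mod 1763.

508

4^1 ≡ 4 (mod 1763)
4^2 ≡ 4^2 = 16 ≡ 16 (mod 1763)
4^4 ≡ 16^2 = 256 ≡ 256 (mod 1763)
4^8 ≡ 256^2 = 65536 ≡ 305 (mod 1763)
4^16 ≡ 305^2 = 93025 ≡ 1349 (mod 1763)
4^32 ≡ 1349^2 = 1819801 ≡ 385 (mod 1763)
4^64 ≡ 385^2 = 148225 ≡ 133 (mod 1763)
4^128 ≡ 133^2 = 17689 ≡ 59 (mod 1763)
4^256 ≡ 59^2 = 3481 ≡ 1718 (mod 1763)
4^512 ≡ 1718^2 = 2951524 ≡ 262 (mod 1763)
4^1024 ≡ 262^2 = 68644 ≡ 1650 (mod 1763)
1762 = 1024 + 512 + 128 + 64 + 32 + 2 in binary powers of 2.
So 4^1762 ≡ 1650 · 262 · 59 · 133 · 385 · 16 ≡ 508 (mod 1763).
Since 508 ≠ 1, base 4 is a Fermat witness: 1763 is composite.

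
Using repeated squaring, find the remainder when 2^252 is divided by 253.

81

2^1 ≡ 2 (mod 253)
2^2 ≡ 2^2 = 4 ≡ 4 (mod 253)
2^4 ≡ 4^2 = 16 ≡ 16 (mod 253)
2^8 ≡ 16^2 = 256 ≡ 3 (mod 253)
2^16 ≡ 3^2 = 9 ≡ 9 (mod 253)
2^32 ≡ 9^2 = 81 ≡ 81 (mod 253)
2^64 ≡ 81^2 = 6561 ≡ 236 (mod 253)
2^128 ≡ 236^2 = 55696 ≡ 36 (mod 253)
252 = 128 + 64 + 32 + 16 + 8 + 4 in binary powers of 2.
So 2^252 ≡ 36 · 236 · 81 · 9 · 3 · 16 ≡ 81 (mod 253).
Since 81 ≠ 1, base 2 is a Fermat witness: 253 is composite.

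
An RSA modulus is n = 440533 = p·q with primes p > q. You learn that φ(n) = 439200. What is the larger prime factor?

φ(n) = (p−1)(q−1) = n − (p+q) + 1, so p + q = 440533 − 439200 + 1 = 1334.
p and q are the roots of t² − 1334t + 440533 = 0.
Discriminant: 1334² − 4·440533 = 1779556 − 1762132 = 17424; √17424 = 132.
q = (1334 − 132)/2 = 601, p = (1334 + 132)/2 = 733.
Check: 601 · 733 = 440533.

733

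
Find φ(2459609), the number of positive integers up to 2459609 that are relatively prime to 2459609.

Factor: 2459609 = 107 · 127 · 181.
φ(2459609) = (107−1) · (127−1) · (181−1) = 106 · 126 · 180 = 2404080.

2404080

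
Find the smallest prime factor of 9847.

9847 is odd.
Digit sum 28, not divisible by 3.
Ends in 7: not divisible by 5.
7: 9847 = 7·1406 + 5
11: 9847 = 11·895 + 2
13: 9847 = 13·757 + 6
17: 9847 = 17·579 + 4
19: 9847 = 19·518 + 5
23: 9847 = 23·428 + 3
29: 9847 = 29·339 + 16
31: 9847 = 31·317 + 20
37: 9847 = 37·266 + 5
41: 9847 = 41·240 + 7
43: 9847 = 43·229

43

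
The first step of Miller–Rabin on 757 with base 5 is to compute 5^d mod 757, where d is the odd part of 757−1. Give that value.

670

757 − 1 = 756 = 2^2 · 189, so d = 189.
5^1 ≡ 5 (mod 757)
5^2 ≡ 5^2 = 25 ≡ 25 (mod 757)
5^4 ≡ 25^2 = 625 ≡ 625 (mod 757)
5^8 ≡ 625^2 = 390625 ≡ 13 (mod 757)
5^16 ≡ 13^2 = 169 ≡ 169 (mod 757)
5^32 ≡ 169^2 = 28561 ≡ 552 (mod 757)
5^64 ≡ 552^2 = 304704 ≡ 390 (mod 757)
5^128 ≡ 390^2 = 152100 ≡ 700 (mod 757)
189 = 128 + 32 + 16 + 8 + 4 + 1 in binary powers of 2.
So 5^189 ≡ 700 · 552 · 169 · 13 · 625 · 5 ≡ 670 (mod 757).
Squaring chain: 670 → 756; reaches −1, so base 5 does not prove 757 composite.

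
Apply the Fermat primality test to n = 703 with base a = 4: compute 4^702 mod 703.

4^1 ≡ 4 (mod 703)
4^2 ≡ 4^2 = 16 ≡ 16 (mod 703)
4^4 ≡ 16^2 = 256 ≡ 256 (mod 703)
4^8 ≡ 256^2 = 65536 ≡ 157 (mod 703)
4^16 ≡ 157^2 = 24649 ≡ 44 (mod 703)
4^32 ≡ 44^2 = 1936 ≡ 530 (mod 703)
4^64 ≡ 530^2 = 280900 ≡ 403 (mod 703)
4^128 ≡ 403^2 = 162409 ≡ 16 (mod 703)
4^256 ≡ 16^2 = 256 ≡ 256 (mod 703)
4^512 ≡ 256^2 = 65536 ≡ 157 (mod 703)
702 = 512 + 128 + 32 + 16 + 8 + 4 + 2 in binary powers of 2.
So 4^702 ≡ 157 · 16 · 530 · 44 · 157 · 256 · 16 ≡ 1 (mod 703).
Since the result is 1, base 4 gives no evidence that 703 is composite.

1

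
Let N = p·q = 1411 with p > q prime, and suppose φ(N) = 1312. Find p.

83

φ(n) = (p−1)(q−1) = n − (p+q) + 1, so p + q = 1411 − 1312 + 1 = 100.
p and q are the roots of t² − 100t + 1411 = 0.
Discriminant: 100² − 4·1411 = 10000 − 5644 = 4356; √4356 = 66.
q = (100 − 66)/2 = 17, p = (100 + 66)/2 = 83.
Check: 17 · 83 = 1411.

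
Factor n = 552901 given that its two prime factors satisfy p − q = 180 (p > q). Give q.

Since p = q + 180, we have 552901 = q(q + 180), so q² + 180q − 552901 = 0.
Discriminant: 180² + 4·552901 = 32400 + 2211604 = 2244004; √2244004 = 1498.
q = (−180 + 1498)/2 = 659, and p = q + 180 = 839.
Check: 659 · 839 = 552901.

659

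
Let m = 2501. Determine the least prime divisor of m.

41

2501 is odd.
Digit sum 8, not divisible by 3.
Ends in 1: not divisible by 5.
7: 2501 = 7·357 + 2
11: 2501 = 11·227 + 4
13: 2501 = 13·192 + 5
17: 2501 = 17·147 + 2
19: 2501 = 19·131 + 12
23: 2501 = 23·108 + 17
29: 2501 = 29·86 + 7
31: 2501 = 31·80 + 21
37: 2501 = 37·67 + 22
41: 2501 = 41·61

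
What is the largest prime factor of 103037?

103037 = 11 · 9367
9367 = 17 · 551
551 = 19 · 29
29 is prime.
So 103037 = 11 · 17 · 19 · 29; the largest prime factor is 29.

29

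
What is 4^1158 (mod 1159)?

4^1 ≡ 4 (mod 1159)
4^2 ≡ 4^2 = 16 ≡ 16 (mod 1159)
4^4 ≡ 16^2 = 256 ≡ 256 (mod 1159)
4^8 ≡ 256^2 = 65536 ≡ 632 (mod 1159)
4^16 ≡ 632^2 = 399424 ≡ 728 (mod 1159)
4^32 ≡ 728^2 = 529984 ≡ 321 (mod 1159)
4^64 ≡ 321^2 = 103041 ≡ 1049 (mod 1159)
4^128 ≡ 1049^2 = 1100401 ≡ 510 (mod 1159)
4^256 ≡ 510^2 = 260100 ≡ 484 (mod 1159)
4^512 ≡ 484^2 = 234256 ≡ 138 (mod 1159)
4^1024 ≡ 138^2 = 19044 ≡ 500 (mod 1159)
1158 = 1024 + 128 + 4 + 2 in binary powers of 2.
So 4^1158 ≡ 500 · 510 · 256 · 16 ≡ 790 (mod 1159).
Since 790 ≠ 1, base 4 is a Fermat witness: 1159 is composite.

790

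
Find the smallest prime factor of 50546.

50546 is even: 2 divides it.

2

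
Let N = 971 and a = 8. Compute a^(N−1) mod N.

8^1 ≡ 8 (mod 971)
8^2 ≡ 8^2 = 64 ≡ 64 (mod 971)
8^4 ≡ 64^2 = 4096 ≡ 212 (mod 971)
8^8 ≡ 212^2 = 44944 ≡ 278 (mod 971)
8^16 ≡ 278^2 = 77284 ≡ 575 (mod 971)
8^32 ≡ 575^2 = 330625 ≡ 485 (mod 971)
8^64 ≡ 485^2 = 235225 ≡ 243 (mod 971)
8^128 ≡ 243^2 = 59049 ≡ 789 (mod 971)
8^256 ≡ 789^2 = 622521 ≡ 110 (mod 971)
8^512 ≡ 110^2 = 12100 ≡ 448 (mod 971)
970 = 512 + 256 + 128 + 64 + 8 + 2 in binary powers of 2.
So 8^970 ≡ 448 · 110 · 789 · 243 · 278 · 64 ≡ 1 (mod 971).
Since the result is 1, base 8 gives no evidence that 971 is composite.

1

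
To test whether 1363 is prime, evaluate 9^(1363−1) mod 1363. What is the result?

1051

9^1 ≡ 9 (mod 1363)
9^2 ≡ 9^2 = 81 ≡ 81 (mod 1363)
9^4 ≡ 81^2 = 6561 ≡ 1109 (mod 1363)
9^8 ≡ 1109^2 = 1229881 ≡ 455 (mod 1363)
9^16 ≡ 455^2 = 207025 ≡ 1212 (mod 1363)
9^32 ≡ 1212^2 = 1468944 ≡ 993 (mod 1363)
9^64 ≡ 993^2 = 986049 ≡ 600 (mod 1363)
9^128 ≡ 600^2 = 360000 ≡ 168 (mod 1363)
9^256 ≡ 168^2 = 28224 ≡ 964 (mod 1363)
9^512 ≡ 964^2 = 929296 ≡ 1093 (mod 1363)
9^1024 ≡ 1093^2 = 1194649 ≡ 661 (mod 1363)
1362 = 1024 + 256 + 64 + 16 + 2 in binary powers of 2.
So 9^1362 ≡ 661 · 964 · 600 · 1212 · 81 ≡ 1051 (mod 1363).
Since 1051 ≠ 1, base 9 is a Fermat witness: 1363 is composite.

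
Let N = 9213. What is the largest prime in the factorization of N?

9213 = 3 · 3071
3071 = 37 · 83
83 is prime.
So 9213 = 3 · 37 · 83; the largest prime factor is 83.

83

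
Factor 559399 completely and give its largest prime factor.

97

559399 = 73 · 7663
7663 = 79 · 97
97 is prime.
So 559399 = 73 · 79 · 97; the largest prime factor is 97.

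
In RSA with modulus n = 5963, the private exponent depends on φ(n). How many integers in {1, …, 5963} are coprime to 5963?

5808

Factor: 5963 = 67 · 89.
φ(5963) = (67−1) · (89−1) = 66 · 88 = 5808.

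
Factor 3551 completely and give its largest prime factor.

3551 = 53 · 67
67 is prime.
So 3551 = 53 · 67; the largest prime factor is 67.

67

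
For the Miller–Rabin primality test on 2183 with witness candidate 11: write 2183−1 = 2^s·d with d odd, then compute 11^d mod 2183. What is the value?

1026

2183 − 1 = 2182 = 2^1 · 1091, so d = 1091.
11^1 ≡ 11 (mod 2183)
11^2 ≡ 11^2 = 121 ≡ 121 (mod 2183)
11^4 ≡ 121^2 = 14641 ≡ 1543 (mod 2183)
11^8 ≡ 1543^2 = 2380849 ≡ 1379 (mod 2183)
11^16 ≡ 1379^2 = 1901641 ≡ 248 (mod 2183)
11^32 ≡ 248^2 = 61504 ≡ 380 (mod 2183)
11^64 ≡ 380^2 = 144400 ≡ 322 (mod 2183)
11^128 ≡ 322^2 = 103684 ≡ 1083 (mod 2183)
11^256 ≡ 1083^2 = 1172889 ≡ 618 (mod 2183)
11^512 ≡ 618^2 = 381924 ≡ 2082 (mod 2183)
11^1024 ≡ 2082^2 = 4334724 ≡ 1469 (mod 2183)
1091 = 1024 + 64 + 2 + 1 in binary powers of 2.
So 11^1091 ≡ 1469 · 322 · 121 · 11 ≡ 1026 (mod 2183).
Squaring chain: 1026; never reaches −1, so base 11 is a Miller–Rabin witness that 2183 is composite.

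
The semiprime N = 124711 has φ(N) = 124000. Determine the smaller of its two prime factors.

φ(n) = (p−1)(q−1) = n − (p+q) + 1, so p + q = 124711 − 124000 + 1 = 712.
p and q are the roots of t² − 712t + 124711 = 0.
Discriminant: 712² − 4·124711 = 506944 − 498844 = 8100; √8100 = 90.
q = (712 − 90)/2 = 311, p = (712 + 90)/2 = 401.
Check: 311 · 401 = 124711.

311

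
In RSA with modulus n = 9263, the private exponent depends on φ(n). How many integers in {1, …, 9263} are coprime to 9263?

9048

Factor: 9263 = 59 · 157.
φ(9263) = (59−1) · (157−1) = 58 · 156 = 9048.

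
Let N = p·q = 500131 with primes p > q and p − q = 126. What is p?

Since p = q + 126, we have 500131 = q(q + 126), so q² + 126q − 500131 = 0.
Discriminant: 126² + 4·500131 = 15876 + 2000524 = 2016400; √2016400 = 1420.
q = (−126 + 1420)/2 = 647, and p = q + 126 = 773.
Check: 647 · 773 = 500131.

773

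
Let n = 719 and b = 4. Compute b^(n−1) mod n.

4^1 ≡ 4 (mod 719)
4^2 ≡ 4^2 = 16 ≡ 16 (mod 719)
4^4 ≡ 16^2 = 256 ≡ 256 (mod 719)
4^8 ≡ 256^2 = 65536 ≡ 107 (mod 719)
4^16 ≡ 107^2 = 11449 ≡ 664 (mod 719)
4^32 ≡ 664^2 = 440896 ≡ 149 (mod 719)
4^64 ≡ 149^2 = 22201 ≡ 631 (mod 719)
4^128 ≡ 631^2 = 398161 ≡ 554 (mod 719)
4^256 ≡ 554^2 = 306916 ≡ 622 (mod 719)
4^512 ≡ 622^2 = 386884 ≡ 62 (mod 719)
718 = 512 + 128 + 64 + 8 + 4 + 2 in binary powers of 2.
So 4^718 ≡ 62 · 554 · 631 · 107 · 256 · 16 ≡ 1 (mod 719).
Since the result is 1, base 4 gives no evidence that 719 is composite.

1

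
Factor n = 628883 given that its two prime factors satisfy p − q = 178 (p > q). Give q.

709

Since p = q + 178, we have 628883 = q(q + 178), so q² + 178q − 628883 = 0.
Discriminant: 178² + 4·628883 = 31684 + 2515532 = 2547216; √2547216 = 1596.
q = (−178 + 1596)/2 = 709, and p = q + 178 = 887.
Check: 709 · 887 = 628883.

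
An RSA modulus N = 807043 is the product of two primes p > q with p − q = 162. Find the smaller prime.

Since p = q + 162, we have 807043 = q(q + 162), so q² + 162q − 807043 = 0.
Discriminant: 162² + 4·807043 = 26244 + 3228172 = 3254416; √3254416 = 1804.
q = (−162 + 1804)/2 = 821, and p = q + 162 = 983.
Check: 821 · 983 = 807043.

821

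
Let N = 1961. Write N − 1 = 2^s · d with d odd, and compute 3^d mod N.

1961 − 1 = 1960 = 2^3 · 245, so d = 245.
3^1 ≡ 3 (mod 1961)
3^2 ≡ 3^2 = 9 ≡ 9 (mod 1961)
3^4 ≡ 9^2 = 81 ≡ 81 (mod 1961)
3^8 ≡ 81^2 = 6561 ≡ 678 (mod 1961)
3^16 ≡ 678^2 = 459684 ≡ 810 (mod 1961)
3^32 ≡ 810^2 = 656100 ≡ 1126 (mod 1961)
3^64 ≡ 1126^2 = 1267876 ≡ 1070 (mod 1961)
3^128 ≡ 1070^2 = 1144900 ≡ 1637 (mod 1961)
245 = 128 + 64 + 32 + 16 + 4 + 1 in binary powers of 2.
So 3^245 ≡ 1637 · 1070 · 1126 · 810 · 81 · 3 ≡ 509 (mod 1961).
Squaring chain: 509 → 229 → 1455; never reaches −1, so base 3 is a Miller–Rabin witness that 1961 is composite.

509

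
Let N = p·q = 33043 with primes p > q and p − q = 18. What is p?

191

Since p = q + 18, we have 33043 = q(q + 18), so q² + 18q − 33043 = 0.
Discriminant: 18² + 4·33043 = 324 + 132172 = 132496; √132496 = 364.
q = (−18 + 364)/2 = 173, and p = q + 18 = 191.
Check: 173 · 191 = 33043.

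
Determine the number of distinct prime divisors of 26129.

26129 = 17 · 1537
1537 = 29 · 53
26129 = 17 · 29 · 53, which has 3 distinct prime factors.

3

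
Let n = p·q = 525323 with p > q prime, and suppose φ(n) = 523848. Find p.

φ(n) = (p−1)(q−1) = n − (p+q) + 1, so p + q = 525323 − 523848 + 1 = 1476.
p and q are the roots of t² − 1476t + 525323 = 0.
Discriminant: 1476² − 4·525323 = 2178576 − 2101292 = 77284; √77284 = 278.
q = (1476 − 278)/2 = 599, p = (1476 + 278)/2 = 877.
Check: 599 · 877 = 525323.

877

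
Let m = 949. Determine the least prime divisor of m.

13

949 is odd.
Digit sum 22, not divisible by 3.
Ends in 9: not divisible by 5.
7: 949 = 7·135 + 4
11: 949 = 11·86 + 3
13: 949 = 13·73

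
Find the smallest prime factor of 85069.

97

85069 is odd.
Digit sum 28, not divisible by 3.
Ends in 9: not divisible by 5.
7: 85069 = 7·12152 + 5
11: 85069 = 11·7733 + 6
13: 85069 = 13·6543 + 10
17: 85069 = 17·5004 + 1
19: 85069 = 19·4477 + 6
23: 85069 = 23·3698 + 15
29: 85069 = 29·2933 + 12
31: 85069 = 31·2744 + 5
37: 85069 = 37·2299 + 6
41: 85069 = 41·2074 + 35
43: 85069 = 43·1978 + 15
47: 85069 = 47·1809 + 46
53: 85069 = 53·1605 + 4
59: 85069 = 59·1441 + 50
61: 85069 = 61·1394 + 35
67: 85069 = 67·1269 + 46
71: 85069 = 71·1198 + 11
73: 85069 = 73·1165 + 24
79: 85069 = 79·1076 + 65
83: 85069 = 83·1024 + 77
89: 85069 = 89·955 + 74
97: 85069 = 97·877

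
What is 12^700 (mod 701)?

1

12^1 ≡ 12 (mod 701)
12^2 ≡ 12^2 = 144 ≡ 144 (mod 701)
12^4 ≡ 144^2 = 20736 ≡ 407 (mod 701)
12^8 ≡ 407^2 = 165649 ≡ 213 (mod 701)
12^16 ≡ 213^2 = 45369 ≡ 505 (mod 701)
12^32 ≡ 505^2 = 255025 ≡ 562 (mod 701)
12^64 ≡ 562^2 = 315844 ≡ 394 (mod 701)
12^128 ≡ 394^2 = 155236 ≡ 315 (mod 701)
12^256 ≡ 315^2 = 99225 ≡ 384 (mod 701)
12^512 ≡ 384^2 = 147456 ≡ 246 (mod 701)
700 = 512 + 128 + 32 + 16 + 8 + 4 in binary powers of 2.
So 12^700 ≡ 246 · 315 · 562 · 505 · 213 · 407 ≡ 1 (mod 701).
Since the result is 1, base 12 gives no evidence that 701 is composite.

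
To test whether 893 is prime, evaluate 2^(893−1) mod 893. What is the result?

777

2^1 ≡ 2 (mod 893)
2^2 ≡ 2^2 = 4 ≡ 4 (mod 893)
2^4 ≡ 4^2 = 16 ≡ 16 (mod 893)
2^8 ≡ 16^2 = 256 ≡ 256 (mod 893)
2^16 ≡ 256^2 = 65536 ≡ 347 (mod 893)
2^32 ≡ 347^2 = 120409 ≡ 747 (mod 893)
2^64 ≡ 747^2 = 558009 ≡ 777 (mod 893)
2^128 ≡ 777^2 = 603729 ≡ 61 (mod 893)
2^256 ≡ 61^2 = 3721 ≡ 149 (mod 893)
2^512 ≡ 149^2 = 22201 ≡ 769 (mod 893)
892 = 512 + 256 + 64 + 32 + 16 + 8 + 4 in binary powers of 2.
So 2^892 ≡ 769 · 149 · 777 · 747 · 347 · 256 · 16 ≡ 777 (mod 893).
Since 777 ≠ 1, base 2 is a Fermat witness: 893 is composite.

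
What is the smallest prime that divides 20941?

43

20941 is odd.
Digit sum 16, not divisible by 3.
Ends in 1: not divisible by 5.
7: 20941 = 7·2991 + 4
11: 20941 = 11·1903 + 8
13: 20941 = 13·1610 + 11
17: 20941 = 17·1231 + 14
19: 20941 = 19·1102 + 3
23: 20941 = 23·910 + 11
29: 20941 = 29·722 + 3
31: 20941 = 31·675 + 16
37: 20941 = 37·565 + 36
41: 20941 = 41·510 + 31
43: 20941 = 43·487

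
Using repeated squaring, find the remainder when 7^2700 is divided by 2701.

2554

7^1 ≡ 7 (mod 2701)
7^2 ≡ 7^2 = 49 ≡ 49 (mod 2701)
7^4 ≡ 49^2 = 2401 ≡ 2401 (mod 2701)
7^8 ≡ 2401^2 = 5764801 ≡ 867 (mod 2701)
7^16 ≡ 867^2 = 751689 ≡ 811 (mod 2701)
7^32 ≡ 811^2 = 657721 ≡ 1378 (mod 2701)
7^64 ≡ 1378^2 = 1898884 ≡ 81 (mod 2701)
7^128 ≡ 81^2 = 6561 ≡ 1159 (mod 2701)
7^256 ≡ 1159^2 = 1343281 ≡ 884 (mod 2701)
7^512 ≡ 884^2 = 781456 ≡ 867 (mod 2701)
7^1024 ≡ 867^2 = 751689 ≡ 811 (mod 2701)
7^2048 ≡ 811^2 = 657721 ≡ 1378 (mod 2701)
2700 = 2048 + 512 + 128 + 8 + 4 in binary powers of 2.
So 7^2700 ≡ 1378 · 867 · 1159 · 867 · 2401 ≡ 2554 (mod 2701).
Since 2554 ≠ 1, base 7 is a Fermat witness: 2701 is composite.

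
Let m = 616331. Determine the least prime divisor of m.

616331 is odd.
Digit sum 20, not divisible by 3.
Ends in 1: not divisible by 5.
7: 616331 = 7·88047 + 2
11: 616331 = 11·56030 + 1
13: 616331 = 13·47410 + 1
17: 616331 = 17·36254 + 13
19: 616331 = 19·32438 + 9
23: 616331 = 23·26797

23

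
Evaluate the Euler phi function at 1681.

1640

Factor: 1681 = 41^2.
φ(1681) = 41^1·(41−1) = 1640.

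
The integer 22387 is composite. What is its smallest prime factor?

61

22387 is odd.
Digit sum 22, not divisible by 3.
Ends in 7: not divisible by 5.
7: 22387 = 7·3198 + 1
11: 22387 = 11·2035 + 2
13: 22387 = 13·1722 + 1
17: 22387 = 17·1316 + 15
19: 22387 = 19·1178 + 5
23: 22387 = 23·973 + 8
29: 22387 = 29·771 + 28
31: 22387 = 31·722 + 5
37: 22387 = 37·605 + 2
41: 22387 = 41·546 + 1
43: 22387 = 43·520 + 27
47: 22387 = 47·476 + 15
53: 22387 = 53·422 + 21
59: 22387 = 59·379 + 26
61: 22387 = 61·367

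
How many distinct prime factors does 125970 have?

6

125970 = 2 · 62985
62985 = 3 · 20995
20995 = 5 · 4199
4199 = 13 · 323
323 = 17 · 19
125970 = 2 · 3 · 5 · 13 · 17 · 19, which has 6 distinct prime factors.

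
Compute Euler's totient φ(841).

Factor: 841 = 29^2.
φ(841) = 29^1·(29−1) = 812.

812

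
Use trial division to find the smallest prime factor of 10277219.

61

10277219 is odd.
Digit sum 29, not divisible by 3.
Ends in 9: not divisible by 5.
7: 10277219 = 7·1468174 + 1
11: 10277219 = 11·934292 + 7
13: 10277219 = 13·790555 + 4
17: 10277219 = 17·604542 + 5
19: 10277219 = 19·540906 + 5
23: 10277219 = 23·446835 + 14
29: 10277219 = 29·354386 + 25
31: 10277219 = 31·331523 + 6
37: 10277219 = 37·277762 + 25
41: 10277219 = 41·250663 + 36
43: 10277219 = 43·239005 + 4
47: 10277219 = 47·218664 + 11
53: 10277219 = 53·193909 + 42
59: 10277219 = 59·174190 + 9
61: 10277219 = 61·168479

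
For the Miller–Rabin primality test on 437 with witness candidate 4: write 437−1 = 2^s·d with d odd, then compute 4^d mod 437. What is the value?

213

437 − 1 = 436 = 2^2 · 109, so d = 109.
4^1 ≡ 4 (mod 437)
4^2 ≡ 4^2 = 16 ≡ 16 (mod 437)
4^4 ≡ 16^2 = 256 ≡ 256 (mod 437)
4^8 ≡ 256^2 = 65536 ≡ 423 (mod 437)
4^16 ≡ 423^2 = 178929 ≡ 196 (mod 437)
4^32 ≡ 196^2 = 38416 ≡ 397 (mod 437)
4^64 ≡ 397^2 = 157609 ≡ 289 (mod 437)
109 = 64 + 32 + 8 + 4 + 1 in binary powers of 2.
So 4^109 ≡ 289 · 397 · 423 · 256 · 4 ≡ 213 (mod 437).
Squaring chain: 213 → 358; never reaches −1, so base 4 is a Miller–Rabin witness that 437 is composite.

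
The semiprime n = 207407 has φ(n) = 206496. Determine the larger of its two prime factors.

φ(n) = (p−1)(q−1) = n − (p+q) + 1, so p + q = 207407 − 206496 + 1 = 912.
p and q are the roots of t² − 912t + 207407 = 0.
Discriminant: 912² − 4·207407 = 831744 − 829628 = 2116; √2116 = 46.
q = (912 − 46)/2 = 433, p = (912 + 46)/2 = 479.
Check: 433 · 479 = 207407.

479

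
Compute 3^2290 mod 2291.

3^1 ≡ 3 (mod 2291)
3^2 ≡ 3^2 = 9 ≡ 9 (mod 2291)
3^4 ≡ 9^2 = 81 ≡ 81 (mod 2291)
3^8 ≡ 81^2 = 6561 ≡ 1979 (mod 2291)
3^16 ≡ 1979^2 = 3916441 ≡ 1122 (mod 2291)
3^32 ≡ 1122^2 = 1258884 ≡ 1125 (mod 2291)
3^64 ≡ 1125^2 = 1265625 ≡ 993 (mod 2291)
3^128 ≡ 993^2 = 986049 ≡ 919 (mod 2291)
3^256 ≡ 919^2 = 844561 ≡ 1473 (mod 2291)
3^512 ≡ 1473^2 = 2169729 ≡ 152 (mod 2291)
3^1024 ≡ 152^2 = 23104 ≡ 194 (mod 2291)
3^2048 ≡ 194^2 = 37636 ≡ 980 (mod 2291)
2290 = 2048 + 128 + 64 + 32 + 16 + 2 in binary powers of 2.
So 3^2290 ≡ 980 · 919 · 993 · 1125 · 1122 · 9 ≡ 602 (mod 2291).
Since 602 ≠ 1, base 3 is a Fermat witness: 2291 is composite.

602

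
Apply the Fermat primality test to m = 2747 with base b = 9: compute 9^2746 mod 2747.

40

9^1 ≡ 9 (mod 2747)
9^2 ≡ 9^2 = 81 ≡ 81 (mod 2747)
9^4 ≡ 81^2 = 6561 ≡ 1067 (mod 2747)
9^8 ≡ 1067^2 = 1138489 ≡ 1231 (mod 2747)
9^16 ≡ 1231^2 = 1515361 ≡ 1764 (mod 2747)
9^32 ≡ 1764^2 = 3111696 ≡ 2092 (mod 2747)
9^64 ≡ 2092^2 = 4376464 ≡ 493 (mod 2747)
9^128 ≡ 493^2 = 243049 ≡ 1313 (mod 2747)
9^256 ≡ 1313^2 = 1723969 ≡ 1600 (mod 2747)
9^512 ≡ 1600^2 = 2560000 ≡ 2543 (mod 2747)
9^1024 ≡ 2543^2 = 6466849 ≡ 411 (mod 2747)
9^2048 ≡ 411^2 = 168921 ≡ 1354 (mod 2747)
2746 = 2048 + 512 + 128 + 32 + 16 + 8 + 2 in binary powers of 2.
So 9^2746 ≡ 1354 · 2543 · 1313 · 2092 · 1764 · 1231 · 81 ≡ 40 (mod 2747).
Since 40 ≠ 1, base 9 is a Fermat witness: 2747 is composite.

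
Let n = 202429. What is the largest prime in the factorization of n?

202429 = 47 · 4307
4307 = 59 · 73
73 is prime.
So 202429 = 47 · 59 · 73; the largest prime factor is 73.

73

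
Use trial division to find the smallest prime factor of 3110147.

3110147 is odd.
Digit sum 17, not divisible by 3.
Ends in 7: not divisible by 5.
7: 3110147 = 7·444306 + 5
11: 3110147 = 11·282740 + 7
13: 3110147 = 13·239242 + 1
17: 3110147 = 17·182949 + 14
19: 3110147 = 19·163691 + 18
23: 3110147 = 23·135223 + 18
29: 3110147 = 29·107246 + 13
31: 3110147 = 31·100327 + 10
37: 3110147 = 37·84058 + 1
41: 3110147 = 41·75857 + 10
43: 3110147 = 43·72329

43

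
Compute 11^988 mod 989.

441

11^1 ≡ 11 (mod 989)
11^2 ≡ 11^2 = 121 ≡ 121 (mod 989)
11^4 ≡ 121^2 = 14641 ≡ 795 (mod 989)
11^8 ≡ 795^2 = 632025 ≡ 54 (mod 989)
11^16 ≡ 54^2 = 2916 ≡ 938 (mod 989)
11^32 ≡ 938^2 = 879844 ≡ 623 (mod 989)
11^64 ≡ 623^2 = 388129 ≡ 441 (mod 989)
11^128 ≡ 441^2 = 194481 ≡ 637 (mod 989)
11^256 ≡ 637^2 = 405769 ≡ 279 (mod 989)
11^512 ≡ 279^2 = 77841 ≡ 699 (mod 989)
988 = 512 + 256 + 128 + 64 + 16 + 8 + 4 in binary powers of 2.
So 11^988 ≡ 699 · 279 · 637 · 441 · 938 · 54 · 795 ≡ 441 (mod 989).
Since 441 ≠ 1, base 11 is a Fermat witness: 989 is composite.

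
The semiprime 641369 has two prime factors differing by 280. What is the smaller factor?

Since p = q + 280, we have 641369 = q(q + 280), so q² + 280q − 641369 = 0.
Discriminant: 280² + 4·641369 = 78400 + 2565476 = 2643876; √2643876 = 1626.
q = (−280 + 1626)/2 = 673, and p = q + 280 = 953.
Check: 673 · 953 = 641369.

673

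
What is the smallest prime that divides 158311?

158311 is odd.
Digit sum 19, not divisible by 3.
Ends in 1: not divisible by 5.
7: 158311 = 7·22615 + 6
11: 158311 = 11·14391 + 10
13: 158311 = 13·12177 + 10
17: 158311 = 17·9312 + 7
19: 158311 = 19·8332 + 3
23: 158311 = 23·6883 + 2
29: 158311 = 29·5459

29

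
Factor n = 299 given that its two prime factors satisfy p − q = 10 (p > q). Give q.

Since p = q + 10, we have 299 = q(q + 10), so q² + 10q − 299 = 0.
Discriminant: 10² + 4·299 = 100 + 1196 = 1296; √1296 = 36.
q = (−10 + 36)/2 = 13, and p = q + 10 = 23.
Check: 13 · 23 = 299.

13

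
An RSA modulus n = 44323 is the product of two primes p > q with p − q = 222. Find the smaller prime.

127

Since p = q + 222, we have 44323 = q(q + 222), so q² + 222q − 44323 = 0.
Discriminant: 222² + 4·44323 = 49284 + 177292 = 226576; √226576 = 476.
q = (−222 + 476)/2 = 127, and p = q + 222 = 349.
Check: 127 · 349 = 44323.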